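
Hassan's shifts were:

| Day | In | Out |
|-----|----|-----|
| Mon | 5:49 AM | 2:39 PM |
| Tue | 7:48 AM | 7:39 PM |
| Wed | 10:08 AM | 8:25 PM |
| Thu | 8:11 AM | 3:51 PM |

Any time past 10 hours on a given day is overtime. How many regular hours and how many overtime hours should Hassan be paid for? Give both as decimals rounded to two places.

Regular 36.50 hours, overtime 2.13 hours

Mon: 5:49 AM–2:39 PM = 8 h 50 min
Tue: 7:48 AM–7:39 PM = 11 h 51 min
Wed: 10:08 AM–8:25 PM = 10 h 17 min
Thu: 8:11 AM–3:51 PM = 7 h 40 min
Mon reg 8 h 50 min / OT 0 h 0 min; Tue reg 10 h 0 min / OT 1 h 51 min; Wed reg 10 h 0 min / OT 0 h 17 min; Thu reg 7 h 40 min / OT 0 h 0 min.
Totals: regular 36 h 30 min, overtime 2 h 8 min.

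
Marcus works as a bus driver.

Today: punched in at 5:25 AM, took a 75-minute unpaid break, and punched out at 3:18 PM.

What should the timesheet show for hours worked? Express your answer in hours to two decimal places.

Today: 5:25 AM–3:18 PM = 9 h 53 min; less 75 min break → 8 h 38 min

8.63 hours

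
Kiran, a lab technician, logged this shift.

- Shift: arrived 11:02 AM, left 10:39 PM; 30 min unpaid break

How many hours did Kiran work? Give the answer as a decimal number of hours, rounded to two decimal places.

Shift: 11:02 AM–10:39 PM = 11 h 37 min; less 30 min break → 11 h 7 min

11.12 hours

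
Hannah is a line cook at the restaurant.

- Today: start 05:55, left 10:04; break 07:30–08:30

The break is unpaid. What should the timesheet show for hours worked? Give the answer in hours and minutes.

Today: 05:55–10:04 = 4 h 9 min; less 60 min break → 3 h 9 min

3 h 9 min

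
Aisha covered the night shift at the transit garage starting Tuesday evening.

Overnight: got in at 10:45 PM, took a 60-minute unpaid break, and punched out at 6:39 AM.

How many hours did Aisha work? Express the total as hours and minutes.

Overnight: 10:45 PM → midnight = 1 h 15 min; midnight → 6:39 AM = 6 h 39 min; span 7 h 54 min; less 60 min break → 6 h 54 min

6 h 54 min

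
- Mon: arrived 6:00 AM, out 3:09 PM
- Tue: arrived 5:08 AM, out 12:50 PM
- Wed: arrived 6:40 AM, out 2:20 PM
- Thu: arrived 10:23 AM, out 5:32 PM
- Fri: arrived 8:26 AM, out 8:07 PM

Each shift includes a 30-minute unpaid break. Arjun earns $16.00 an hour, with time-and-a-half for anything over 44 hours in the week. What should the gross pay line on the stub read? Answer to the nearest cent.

$653.60

Mon: 6:00 AM–3:09 PM = 9 h 9 min; less 30 min break → 8 h 39 min
Tue: 5:08 AM–12:50 PM = 7 h 42 min; less 30 min break → 7 h 12 min
Wed: 6:40 AM–2:20 PM = 7 h 40 min; less 30 min break → 7 h 10 min
Thu: 10:23 AM–5:32 PM = 7 h 9 min; less 30 min break → 6 h 39 min
Fri: 8:26 AM–8:07 PM = 11 h 41 min; less 30 min break → 11 h 11 min
Total worked: 40 h 51 min = 2451 min.
Regular 40 h 51 min = 2451 min at $16.00/h; overtime 0 h 0 min = 0 min at $24.00/h.
Pay = (2451 × $16.00 + 0 × $24.00) ÷ 60 = $653.60.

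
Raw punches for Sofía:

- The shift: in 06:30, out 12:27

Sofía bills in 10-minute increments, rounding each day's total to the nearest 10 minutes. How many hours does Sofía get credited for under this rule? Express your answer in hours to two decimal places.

6.00 hours

The shift: 06:30–12:27 = 5 h 57 min → rounds to 6 h 0 min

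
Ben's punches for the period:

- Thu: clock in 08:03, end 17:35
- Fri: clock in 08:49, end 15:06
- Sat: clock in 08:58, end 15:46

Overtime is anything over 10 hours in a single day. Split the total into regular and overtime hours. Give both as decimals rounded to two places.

Regular 22.62 hours, overtime 0.00 hours

Thu: 08:03–17:35 = 9 h 32 min
Fri: 08:49–15:06 = 6 h 17 min
Sat: 08:58–15:46 = 6 h 48 min
Thu reg 9 h 32 min / OT 0 h 0 min; Fri reg 6 h 17 min / OT 0 h 0 min; Sat reg 6 h 48 min / OT 0 h 0 min.
Totals: regular 22 h 37 min, overtime 0 h 0 min.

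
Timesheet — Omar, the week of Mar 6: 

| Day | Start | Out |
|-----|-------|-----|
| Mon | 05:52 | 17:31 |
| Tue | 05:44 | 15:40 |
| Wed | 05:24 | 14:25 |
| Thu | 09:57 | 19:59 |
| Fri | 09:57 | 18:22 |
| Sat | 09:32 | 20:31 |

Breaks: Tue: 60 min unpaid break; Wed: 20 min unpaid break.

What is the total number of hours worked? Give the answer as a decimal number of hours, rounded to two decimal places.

Mon: 05:52–17:31 = 11 h 39 min
Tue: 05:44–15:40 = 9 h 56 min; less 60 min break → 8 h 56 min
Wed: 05:24–14:25 = 9 h 1 min; less 20 min break → 8 h 41 min
Thu: 09:57–19:59 = 10 h 2 min
Fri: 09:57–18:22 = 8 h 25 min
Sat: 09:32–20:31 = 10 h 59 min
Total: 11 h 39 min + 8 h 56 min + 8 h 41 min + 10 h 2 min + 8 h 25 min + 10 h 59 min = 58 h 42 min.

58.70 hours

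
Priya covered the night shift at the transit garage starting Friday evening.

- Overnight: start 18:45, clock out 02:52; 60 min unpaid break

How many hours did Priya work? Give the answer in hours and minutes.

Overnight: 18:45 → midnight = 5 h 15 min; midnight → 02:52 = 2 h 52 min; span 8 h 7 min; less 60 min break → 7 h 7 min

7 h 7 min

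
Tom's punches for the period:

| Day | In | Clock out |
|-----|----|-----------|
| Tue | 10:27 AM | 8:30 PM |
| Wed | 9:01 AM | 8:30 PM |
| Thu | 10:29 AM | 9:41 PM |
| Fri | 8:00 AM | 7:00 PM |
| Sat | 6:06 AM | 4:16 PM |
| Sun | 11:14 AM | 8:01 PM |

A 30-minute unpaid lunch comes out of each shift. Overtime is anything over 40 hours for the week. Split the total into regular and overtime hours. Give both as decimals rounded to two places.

Tue: 10:27 AM–8:30 PM = 10 h 3 min; less 30 min break → 9 h 33 min
Wed: 9:01 AM–8:30 PM = 11 h 29 min; less 30 min break → 10 h 59 min
Thu: 10:29 AM–9:41 PM = 11 h 12 min; less 30 min break → 10 h 42 min
Fri: 8:00 AM–7:00 PM = 11 h 0 min; less 30 min break → 10 h 30 min
Sat: 6:06 AM–4:16 PM = 10 h 10 min; less 30 min break → 9 h 40 min
Sun: 11:14 AM–8:01 PM = 8 h 47 min; less 30 min break → 8 h 17 min
Total worked: 59 h 41 min = 59.68 h.
Threshold 40 h → overtime 19 h 41 min, regular 40 h 0 min.

Regular 40.00 hours, overtime 19.68 hours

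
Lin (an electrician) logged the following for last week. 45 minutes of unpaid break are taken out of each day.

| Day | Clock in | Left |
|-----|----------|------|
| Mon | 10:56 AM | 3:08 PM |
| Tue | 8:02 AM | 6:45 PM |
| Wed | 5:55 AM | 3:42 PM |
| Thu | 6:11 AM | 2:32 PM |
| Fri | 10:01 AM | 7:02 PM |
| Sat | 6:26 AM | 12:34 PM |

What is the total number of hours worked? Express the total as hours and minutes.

Mon: 10:56 AM–3:08 PM = 4 h 12 min; less 45 min break → 3 h 27 min
Tue: 8:02 AM–6:45 PM = 10 h 43 min; less 45 min break → 9 h 58 min
Wed: 5:55 AM–3:42 PM = 9 h 47 min; less 45 min break → 9 h 2 min
Thu: 6:11 AM–2:32 PM = 8 h 21 min; less 45 min break → 7 h 36 min
Fri: 10:01 AM–7:02 PM = 9 h 1 min; less 45 min break → 8 h 16 min
Sat: 6:26 AM–12:34 PM = 6 h 8 min; less 45 min break → 5 h 23 min
Total: 3 h 27 min + 9 h 58 min + 9 h 2 min + 7 h 36 min + 8 h 16 min + 5 h 23 min = 43 h 42 min.

43 h 42 min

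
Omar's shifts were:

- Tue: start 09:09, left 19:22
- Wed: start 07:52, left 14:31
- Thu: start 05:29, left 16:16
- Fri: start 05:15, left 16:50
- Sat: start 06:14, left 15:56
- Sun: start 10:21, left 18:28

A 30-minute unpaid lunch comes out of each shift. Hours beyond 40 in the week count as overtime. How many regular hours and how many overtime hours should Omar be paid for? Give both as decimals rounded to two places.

Regular 40.00 hours, overtime 14.05 hours

Tue: 09:09–19:22 = 10 h 13 min; less 30 min break → 9 h 43 min
Wed: 07:52–14:31 = 6 h 39 min; less 30 min break → 6 h 9 min
Thu: 05:29–16:16 = 10 h 47 min; less 30 min break → 10 h 17 min
Fri: 05:15–16:50 = 11 h 35 min; less 30 min break → 11 h 5 min
Sat: 06:14–15:56 = 9 h 42 min; less 30 min break → 9 h 12 min
Sun: 10:21–18:28 = 8 h 7 min; less 30 min break → 7 h 37 min
Total worked: 54 h 3 min = 54.05 h.
Threshold 40 h → overtime 14 h 3 min, regular 40 h 0 min.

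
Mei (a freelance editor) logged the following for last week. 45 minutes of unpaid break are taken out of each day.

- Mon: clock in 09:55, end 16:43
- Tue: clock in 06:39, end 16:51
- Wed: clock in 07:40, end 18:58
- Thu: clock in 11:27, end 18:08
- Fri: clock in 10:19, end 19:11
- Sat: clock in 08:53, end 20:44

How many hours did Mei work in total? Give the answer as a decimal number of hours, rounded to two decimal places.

51.20 hours

Mon: 09:55–16:43 = 6 h 48 min; less 45 min break → 6 h 3 min
Tue: 06:39–16:51 = 10 h 12 min; less 45 min break → 9 h 27 min
Wed: 07:40–18:58 = 11 h 18 min; less 45 min break → 10 h 33 min
Thu: 11:27–18:08 = 6 h 41 min; less 45 min break → 5 h 56 min
Fri: 10:19–19:11 = 8 h 52 min; less 45 min break → 8 h 7 min
Sat: 08:53–20:44 = 11 h 51 min; less 45 min break → 11 h 6 min
Total: 6 h 3 min + 9 h 27 min + 10 h 33 min + 5 h 56 min + 8 h 7 min + 11 h 6 min = 51 h 12 min.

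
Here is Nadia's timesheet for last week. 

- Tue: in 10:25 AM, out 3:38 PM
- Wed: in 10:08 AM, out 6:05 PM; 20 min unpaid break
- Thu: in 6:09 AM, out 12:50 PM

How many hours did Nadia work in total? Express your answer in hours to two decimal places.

19.52 hours

Tue: 10:25 AM–3:38 PM = 5 h 13 min
Wed: 10:08 AM–6:05 PM = 7 h 57 min; less 20 min break → 7 h 37 min
Thu: 6:09 AM–12:50 PM = 6 h 41 min
Total: 5 h 13 min + 7 h 37 min + 6 h 41 min = 19 h 31 min.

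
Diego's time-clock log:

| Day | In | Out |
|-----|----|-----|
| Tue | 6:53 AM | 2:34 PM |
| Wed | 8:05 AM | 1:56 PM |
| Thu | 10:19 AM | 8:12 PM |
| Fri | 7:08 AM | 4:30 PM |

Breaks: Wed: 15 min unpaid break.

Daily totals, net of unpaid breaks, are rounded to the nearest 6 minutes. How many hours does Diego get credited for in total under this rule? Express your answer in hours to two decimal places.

Tue: 6:53 AM–2:34 PM = 7 h 41 min → rounds to 7 h 42 min
Wed: 8:05 AM–1:56 PM = 5 h 51 min − 15 min = 5 h 36 min → rounds to 5 h 36 min
Thu: 10:19 AM–8:12 PM = 9 h 53 min → rounds to 9 h 54 min
Fri: 7:08 AM–4:30 PM = 9 h 22 min → rounds to 9 h 24 min
Total credited: 32 h 36 min.

32.60 hours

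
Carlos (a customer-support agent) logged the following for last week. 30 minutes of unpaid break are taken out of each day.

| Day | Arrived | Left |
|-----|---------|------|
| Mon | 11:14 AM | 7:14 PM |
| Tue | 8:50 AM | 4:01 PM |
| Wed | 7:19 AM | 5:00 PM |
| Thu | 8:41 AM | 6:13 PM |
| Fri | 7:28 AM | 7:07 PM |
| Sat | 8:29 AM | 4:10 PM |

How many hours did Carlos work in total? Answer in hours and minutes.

50 h 44 min

Mon: 11:14 AM–7:14 PM = 8 h 0 min; less 30 min break → 7 h 30 min
Tue: 8:50 AM–4:01 PM = 7 h 11 min; less 30 min break → 6 h 41 min
Wed: 7:19 AM–5:00 PM = 9 h 41 min; less 30 min break → 9 h 11 min
Thu: 8:41 AM–6:13 PM = 9 h 32 min; less 30 min break → 9 h 2 min
Fri: 7:28 AM–7:07 PM = 11 h 39 min; less 30 min break → 11 h 9 min
Sat: 8:29 AM–4:10 PM = 7 h 41 min; less 30 min break → 7 h 11 min
Total: 7 h 30 min + 6 h 41 min + 9 h 11 min + 9 h 2 min + 11 h 9 min + 7 h 11 min = 50 h 44 min.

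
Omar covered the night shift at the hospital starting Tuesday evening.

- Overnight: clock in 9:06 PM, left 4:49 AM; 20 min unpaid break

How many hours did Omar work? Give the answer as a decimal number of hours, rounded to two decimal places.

7.38 hours

Overnight: 9:06 PM → midnight = 2 h 54 min; midnight → 4:49 AM = 4 h 49 min; span 7 h 43 min; less 20 min break → 7 h 23 min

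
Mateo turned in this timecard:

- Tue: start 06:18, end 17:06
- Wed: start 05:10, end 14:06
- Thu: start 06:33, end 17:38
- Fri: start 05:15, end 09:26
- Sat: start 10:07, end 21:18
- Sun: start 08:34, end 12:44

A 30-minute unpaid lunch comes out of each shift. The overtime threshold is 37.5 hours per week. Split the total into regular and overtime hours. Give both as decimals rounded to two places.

Regular 37.50 hours, overtime 9.85 hours

Tue: 06:18–17:06 = 10 h 48 min; less 30 min break → 10 h 18 min
Wed: 05:10–14:06 = 8 h 56 min; less 30 min break → 8 h 26 min
Thu: 06:33–17:38 = 11 h 5 min; less 30 min break → 10 h 35 min
Fri: 05:15–09:26 = 4 h 11 min; less 30 min break → 3 h 41 min
Sat: 10:07–21:18 = 11 h 11 min; less 30 min break → 10 h 41 min
Sun: 08:34–12:44 = 4 h 10 min; less 30 min break → 3 h 40 min
Total worked: 47 h 21 min = 47.35 h.
Threshold 37.5 h → overtime 9 h 51 min, regular 37 h 30 min.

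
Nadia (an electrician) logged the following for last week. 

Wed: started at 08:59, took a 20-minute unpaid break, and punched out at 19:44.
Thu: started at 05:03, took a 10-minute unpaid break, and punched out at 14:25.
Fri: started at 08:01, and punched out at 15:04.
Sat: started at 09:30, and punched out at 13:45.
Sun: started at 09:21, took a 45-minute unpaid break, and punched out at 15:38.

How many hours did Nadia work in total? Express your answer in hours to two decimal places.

Wed: 08:59–19:44 = 10 h 45 min; less 20 min break → 10 h 25 min
Thu: 05:03–14:25 = 9 h 22 min; less 10 min break → 9 h 12 min
Fri: 08:01–15:04 = 7 h 3 min
Sat: 09:30–13:45 = 4 h 15 min
Sun: 09:21–15:38 = 6 h 17 min; less 45 min break → 5 h 32 min
Total: 10 h 25 min + 9 h 12 min + 7 h 3 min + 4 h 15 min + 5 h 32 min = 36 h 27 min.

36.45 hours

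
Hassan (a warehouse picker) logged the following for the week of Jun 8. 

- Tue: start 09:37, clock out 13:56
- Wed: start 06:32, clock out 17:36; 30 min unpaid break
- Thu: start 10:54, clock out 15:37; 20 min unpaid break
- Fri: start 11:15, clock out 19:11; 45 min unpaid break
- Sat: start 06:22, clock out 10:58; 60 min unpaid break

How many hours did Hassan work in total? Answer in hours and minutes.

30 h 3 min

Tue: 09:37–13:56 = 4 h 19 min
Wed: 06:32–17:36 = 11 h 4 min; less 30 min break → 10 h 34 min
Thu: 10:54–15:37 = 4 h 43 min; less 20 min break → 4 h 23 min
Fri: 11:15–19:11 = 7 h 56 min; less 45 min break → 7 h 11 min
Sat: 06:22–10:58 = 4 h 36 min; less 60 min break → 3 h 36 min
Total: 4 h 19 min + 10 h 34 min + 4 h 23 min + 7 h 11 min + 3 h 36 min = 30 h 3 min.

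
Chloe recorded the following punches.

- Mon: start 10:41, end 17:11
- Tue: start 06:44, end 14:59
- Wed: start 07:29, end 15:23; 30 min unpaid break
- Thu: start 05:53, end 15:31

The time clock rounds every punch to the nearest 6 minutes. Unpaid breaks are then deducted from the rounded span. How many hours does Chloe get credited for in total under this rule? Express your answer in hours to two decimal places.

31.80 hours

Mon: in 10:41→10:42, out 17:11→17:12; 6 h 30 min
Tue: in 06:44→06:42, out 14:59→15:00; 8 h 18 min
Wed: in 07:29→07:30, out 15:23→15:24; 7 h 54 min − 30 min = 7 h 24 min
Thu: in 05:53→05:54, out 15:31→15:30; 9 h 36 min
Total credited: 31 h 48 min.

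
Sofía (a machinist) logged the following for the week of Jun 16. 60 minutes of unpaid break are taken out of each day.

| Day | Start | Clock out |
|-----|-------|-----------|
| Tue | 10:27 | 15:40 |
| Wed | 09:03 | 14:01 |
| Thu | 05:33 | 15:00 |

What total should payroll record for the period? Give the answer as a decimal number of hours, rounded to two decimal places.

Tue: 10:27–15:40 = 5 h 13 min; less 60 min break → 4 h 13 min
Wed: 09:03–14:01 = 4 h 58 min; less 60 min break → 3 h 58 min
Thu: 05:33–15:00 = 9 h 27 min; less 60 min break → 8 h 27 min
Total: 4 h 13 min + 3 h 58 min + 8 h 27 min = 16 h 38 min.

16.63 hours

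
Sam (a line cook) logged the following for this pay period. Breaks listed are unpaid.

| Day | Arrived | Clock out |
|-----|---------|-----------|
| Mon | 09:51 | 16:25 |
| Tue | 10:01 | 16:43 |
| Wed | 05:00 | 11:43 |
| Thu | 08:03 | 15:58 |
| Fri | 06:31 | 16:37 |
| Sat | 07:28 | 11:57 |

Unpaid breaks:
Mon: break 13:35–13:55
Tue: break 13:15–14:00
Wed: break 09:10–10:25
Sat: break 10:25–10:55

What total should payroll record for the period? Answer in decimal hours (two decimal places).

39.65 hours

Mon: 09:51–16:25 = 6 h 34 min; less 20 min break → 6 h 14 min
Tue: 10:01–16:43 = 6 h 42 min; less 45 min break → 5 h 57 min
Wed: 05:00–11:43 = 6 h 43 min; less 75 min break → 5 h 28 min
Thu: 08:03–15:58 = 7 h 55 min
Fri: 06:31–16:37 = 10 h 6 min
Sat: 07:28–11:57 = 4 h 29 min; less 30 min break → 3 h 59 min
Total: 6 h 14 min + 5 h 57 min + 5 h 28 min + 7 h 55 min + 10 h 6 min + 3 h 59 min = 39 h 39 min.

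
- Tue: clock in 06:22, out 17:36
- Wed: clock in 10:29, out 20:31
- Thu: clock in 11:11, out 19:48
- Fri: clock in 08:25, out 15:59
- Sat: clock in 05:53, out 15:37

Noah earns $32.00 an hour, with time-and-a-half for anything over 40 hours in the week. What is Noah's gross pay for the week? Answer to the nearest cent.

$1624.80

Tue: 06:22–17:36 = 11 h 14 min
Wed: 10:29–20:31 = 10 h 2 min
Thu: 11:11–19:48 = 8 h 37 min
Fri: 08:25–15:59 = 7 h 34 min
Sat: 05:53–15:37 = 9 h 44 min
Total worked: 47 h 11 min = 2831 min.
Regular 40 h 0 min = 2400 min at $32.00/h; overtime 7 h 11 min = 431 min at $48.00/h.
Pay = (2400 × $32.00 + 431 × $48.00) ÷ 60 = $1624.80.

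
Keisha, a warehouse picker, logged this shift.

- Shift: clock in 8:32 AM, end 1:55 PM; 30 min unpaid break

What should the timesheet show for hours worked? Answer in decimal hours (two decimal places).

4.88 hours

Shift: 8:32 AM–1:55 PM = 5 h 23 min; less 30 min break → 4 h 53 min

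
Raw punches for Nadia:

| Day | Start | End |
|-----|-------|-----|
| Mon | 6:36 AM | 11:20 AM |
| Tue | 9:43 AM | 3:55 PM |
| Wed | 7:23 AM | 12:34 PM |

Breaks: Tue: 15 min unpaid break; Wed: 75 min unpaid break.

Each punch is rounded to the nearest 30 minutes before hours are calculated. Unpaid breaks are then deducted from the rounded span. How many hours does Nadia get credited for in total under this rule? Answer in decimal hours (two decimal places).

Mon: in 6:36 AM→6:30 AM, out 11:20 AM→11:30 AM; 5 h 0 min
Tue: in 9:43 AM→9:30 AM, out 3:55 PM→4:00 PM; 6 h 30 min − 15 min = 6 h 15 min
Wed: in 7:23 AM→7:30 AM, out 12:34 PM→12:30 PM; 5 h 0 min − 75 min = 3 h 45 min
Total credited: 15 h 0 min.

15.00 hours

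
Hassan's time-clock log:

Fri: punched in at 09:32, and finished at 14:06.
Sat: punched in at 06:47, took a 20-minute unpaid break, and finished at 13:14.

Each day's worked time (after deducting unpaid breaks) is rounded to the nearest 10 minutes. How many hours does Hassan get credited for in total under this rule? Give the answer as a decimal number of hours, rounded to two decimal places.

10.67 hours

Fri: 09:32–14:06 = 4 h 34 min → rounds to 4 h 30 min
Sat: 06:47–13:14 = 6 h 27 min − 20 min = 6 h 7 min → rounds to 6 h 10 min
Total credited: 10 h 40 min.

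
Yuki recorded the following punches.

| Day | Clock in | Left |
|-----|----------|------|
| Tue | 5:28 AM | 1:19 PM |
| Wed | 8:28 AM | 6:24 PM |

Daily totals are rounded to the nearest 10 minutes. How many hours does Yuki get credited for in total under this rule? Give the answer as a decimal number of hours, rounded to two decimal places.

Tue: 5:28 AM–1:19 PM = 7 h 51 min → rounds to 7 h 50 min
Wed: 8:28 AM–6:24 PM = 9 h 56 min → rounds to 10 h 0 min
Total credited: 17 h 50 min.

17.83 hours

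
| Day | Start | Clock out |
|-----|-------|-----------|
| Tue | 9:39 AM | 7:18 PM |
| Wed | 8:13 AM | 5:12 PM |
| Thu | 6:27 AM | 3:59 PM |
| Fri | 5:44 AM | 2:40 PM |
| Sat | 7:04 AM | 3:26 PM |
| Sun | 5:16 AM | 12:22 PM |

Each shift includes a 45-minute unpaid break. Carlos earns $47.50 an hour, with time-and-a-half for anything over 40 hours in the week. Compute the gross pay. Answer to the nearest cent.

Tue: 9:39 AM–7:18 PM = 9 h 39 min; less 45 min break → 8 h 54 min
Wed: 8:13 AM–5:12 PM = 8 h 59 min; less 45 min break → 8 h 14 min
Thu: 6:27 AM–3:59 PM = 9 h 32 min; less 45 min break → 8 h 47 min
Fri: 5:44 AM–2:40 PM = 8 h 56 min; less 45 min break → 8 h 11 min
Sat: 7:04 AM–3:26 PM = 8 h 22 min; less 45 min break → 7 h 37 min
Sun: 5:16 AM–12:22 PM = 7 h 6 min; less 45 min break → 6 h 21 min
Total worked: 48 h 4 min = 2884 min.
Regular 40 h 0 min = 2400 min at $47.50/h; overtime 8 h 4 min = 484 min at $71.25/h.
Pay = (2400 × $47.50 + 484 × $71.25) ÷ 60 = $2474.75.

$2474.75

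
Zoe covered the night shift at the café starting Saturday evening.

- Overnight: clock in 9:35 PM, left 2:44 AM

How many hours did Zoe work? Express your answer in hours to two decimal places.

5.15 hours

Overnight: 9:35 PM → midnight = 2 h 25 min; midnight → 2:44 AM = 2 h 44 min; span 5 h 9 min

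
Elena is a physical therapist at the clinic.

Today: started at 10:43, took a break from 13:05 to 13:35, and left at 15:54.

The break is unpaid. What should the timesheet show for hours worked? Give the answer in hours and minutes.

4 h 41 min

Today: 10:43–15:54 = 5 h 11 min; less 30 min break → 4 h 41 min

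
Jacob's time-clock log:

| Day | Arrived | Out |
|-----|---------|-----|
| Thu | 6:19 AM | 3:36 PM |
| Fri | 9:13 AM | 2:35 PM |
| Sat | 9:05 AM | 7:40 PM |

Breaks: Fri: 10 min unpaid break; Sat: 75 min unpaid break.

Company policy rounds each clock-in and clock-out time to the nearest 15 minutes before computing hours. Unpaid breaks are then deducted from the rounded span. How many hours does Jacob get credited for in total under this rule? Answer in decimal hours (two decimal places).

Thu: in 6:19 AM→6:15 AM, out 3:36 PM→3:30 PM; 9 h 15 min
Fri: in 9:13 AM→9:15 AM, out 2:35 PM→2:30 PM; 5 h 15 min − 10 min = 5 h 5 min
Sat: in 9:05 AM→9:00 AM, out 7:40 PM→7:45 PM; 10 h 45 min − 75 min = 9 h 30 min
Total credited: 23 h 50 min.

23.83 hours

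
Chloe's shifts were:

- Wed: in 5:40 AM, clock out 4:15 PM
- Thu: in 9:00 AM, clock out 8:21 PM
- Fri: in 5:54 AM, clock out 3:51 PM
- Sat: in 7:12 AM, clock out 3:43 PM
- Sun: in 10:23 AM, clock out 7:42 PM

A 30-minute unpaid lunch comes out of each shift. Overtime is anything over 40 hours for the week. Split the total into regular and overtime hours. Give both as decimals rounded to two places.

Regular 40.00 hours, overtime 7.22 hours

Wed: 5:40 AM–4:15 PM = 10 h 35 min; less 30 min break → 10 h 5 min
Thu: 9:00 AM–8:21 PM = 11 h 21 min; less 30 min break → 10 h 51 min
Fri: 5:54 AM–3:51 PM = 9 h 57 min; less 30 min break → 9 h 27 min
Sat: 7:12 AM–3:43 PM = 8 h 31 min; less 30 min break → 8 h 1 min
Sun: 10:23 AM–7:42 PM = 9 h 19 min; less 30 min break → 8 h 49 min
Total worked: 47 h 13 min = 47.22 h.
Threshold 40 h → overtime 7 h 13 min, regular 40 h 0 min.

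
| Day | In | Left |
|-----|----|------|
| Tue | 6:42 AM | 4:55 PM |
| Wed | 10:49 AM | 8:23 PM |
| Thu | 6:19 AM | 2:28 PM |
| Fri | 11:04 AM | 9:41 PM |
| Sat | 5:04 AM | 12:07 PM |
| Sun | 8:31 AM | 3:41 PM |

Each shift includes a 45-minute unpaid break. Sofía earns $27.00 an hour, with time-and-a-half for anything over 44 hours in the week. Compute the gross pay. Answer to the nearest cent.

$1360.80

Tue: 6:42 AM–4:55 PM = 10 h 13 min; less 45 min break → 9 h 28 min
Wed: 10:49 AM–8:23 PM = 9 h 34 min; less 45 min break → 8 h 49 min
Thu: 6:19 AM–2:28 PM = 8 h 9 min; less 45 min break → 7 h 24 min
Fri: 11:04 AM–9:41 PM = 10 h 37 min; less 45 min break → 9 h 52 min
Sat: 5:04 AM–12:07 PM = 7 h 3 min; less 45 min break → 6 h 18 min
Sun: 8:31 AM–3:41 PM = 7 h 10 min; less 45 min break → 6 h 25 min
Total worked: 48 h 16 min = 2896 min.
Regular 44 h 0 min = 2640 min at $27.00/h; overtime 4 h 16 min = 256 min at $40.50/h.
Pay = (2640 × $27.00 + 256 × $40.50) ÷ 60 = $1360.80.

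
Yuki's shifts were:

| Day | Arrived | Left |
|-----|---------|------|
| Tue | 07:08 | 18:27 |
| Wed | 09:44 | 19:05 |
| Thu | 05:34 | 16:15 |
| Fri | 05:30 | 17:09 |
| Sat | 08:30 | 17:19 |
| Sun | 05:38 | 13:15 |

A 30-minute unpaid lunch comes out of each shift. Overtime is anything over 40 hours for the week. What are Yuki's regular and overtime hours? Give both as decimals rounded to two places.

Tue: 07:08–18:27 = 11 h 19 min; less 30 min break → 10 h 49 min
Wed: 09:44–19:05 = 9 h 21 min; less 30 min break → 8 h 51 min
Thu: 05:34–16:15 = 10 h 41 min; less 30 min break → 10 h 11 min
Fri: 05:30–17:09 = 11 h 39 min; less 30 min break → 11 h 9 min
Sat: 08:30–17:19 = 8 h 49 min; less 30 min break → 8 h 19 min
Sun: 05:38–13:15 = 7 h 37 min; less 30 min break → 7 h 7 min
Total worked: 56 h 26 min = 56.43 h.
Threshold 40 h → overtime 16 h 26 min, regular 40 h 0 min.

Regular 40.00 hours, overtime 16.43 hours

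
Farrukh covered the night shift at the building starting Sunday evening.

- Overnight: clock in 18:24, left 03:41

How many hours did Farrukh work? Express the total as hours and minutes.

Overnight: 18:24 → midnight = 5 h 36 min; midnight → 03:41 = 3 h 41 min; span 9 h 17 min

9 h 17 min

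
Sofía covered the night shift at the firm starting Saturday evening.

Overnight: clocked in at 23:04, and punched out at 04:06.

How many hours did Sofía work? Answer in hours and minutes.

5 h 2 min

Overnight: 23:04 → midnight = 0 h 56 min; midnight → 04:06 = 4 h 6 min; span 5 h 2 min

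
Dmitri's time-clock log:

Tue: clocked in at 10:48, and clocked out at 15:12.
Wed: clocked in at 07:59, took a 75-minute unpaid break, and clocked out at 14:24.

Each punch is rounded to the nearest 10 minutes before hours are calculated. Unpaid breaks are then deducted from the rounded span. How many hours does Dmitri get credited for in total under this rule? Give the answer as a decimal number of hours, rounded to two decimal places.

9.42 hours

Tue: in 10:48→10:50, out 15:12→15:10; 4 h 20 min
Wed: in 07:59→08:00, out 14:24→14:20; 6 h 20 min − 75 min = 5 h 5 min
Total credited: 9 h 25 min.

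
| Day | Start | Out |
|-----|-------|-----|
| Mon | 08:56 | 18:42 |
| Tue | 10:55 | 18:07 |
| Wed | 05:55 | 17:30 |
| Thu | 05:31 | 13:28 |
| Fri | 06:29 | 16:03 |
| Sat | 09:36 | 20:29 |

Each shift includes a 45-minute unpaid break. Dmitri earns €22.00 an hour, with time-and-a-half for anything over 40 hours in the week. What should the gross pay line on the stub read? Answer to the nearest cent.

€1290.85

Mon: 08:56–18:42 = 9 h 46 min; less 45 min break → 9 h 1 min
Tue: 10:55–18:07 = 7 h 12 min; less 45 min break → 6 h 27 min
Wed: 05:55–17:30 = 11 h 35 min; less 45 min break → 10 h 50 min
Thu: 05:31–13:28 = 7 h 57 min; less 45 min break → 7 h 12 min
Fri: 06:29–16:03 = 9 h 34 min; less 45 min break → 8 h 49 min
Sat: 09:36–20:29 = 10 h 53 min; less 45 min break → 10 h 8 min
Total worked: 52 h 27 min = 3147 min.
Regular 40 h 0 min = 2400 min at €22.00/h; overtime 12 h 27 min = 747 min at €33.00/h.
Pay = (2400 × €22.00 + 747 × €33.00) ÷ 60 = €1290.85.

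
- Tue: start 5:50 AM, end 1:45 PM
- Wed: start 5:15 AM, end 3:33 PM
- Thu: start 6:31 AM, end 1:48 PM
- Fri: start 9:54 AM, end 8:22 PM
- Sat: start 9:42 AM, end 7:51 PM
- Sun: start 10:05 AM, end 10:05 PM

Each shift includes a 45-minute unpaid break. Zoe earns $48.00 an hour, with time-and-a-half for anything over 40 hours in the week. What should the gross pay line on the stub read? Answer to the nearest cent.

Tue: 5:50 AM–1:45 PM = 7 h 55 min; less 45 min break → 7 h 10 min
Wed: 5:15 AM–3:33 PM = 10 h 18 min; less 45 min break → 9 h 33 min
Thu: 6:31 AM–1:48 PM = 7 h 17 min; less 45 min break → 6 h 32 min
Fri: 9:54 AM–8:22 PM = 10 h 28 min; less 45 min break → 9 h 43 min
Sat: 9:42 AM–7:51 PM = 10 h 9 min; less 45 min break → 9 h 24 min
Sun: 10:05 AM–10:05 PM = 12 h 0 min; less 45 min break → 11 h 15 min
Total worked: 53 h 37 min = 3217 min.
Regular 40 h 0 min = 2400 min at $48.00/h; overtime 13 h 37 min = 817 min at $72.00/h.
Pay = (2400 × $48.00 + 817 × $72.00) ÷ 60 = $2900.40.

$2900.40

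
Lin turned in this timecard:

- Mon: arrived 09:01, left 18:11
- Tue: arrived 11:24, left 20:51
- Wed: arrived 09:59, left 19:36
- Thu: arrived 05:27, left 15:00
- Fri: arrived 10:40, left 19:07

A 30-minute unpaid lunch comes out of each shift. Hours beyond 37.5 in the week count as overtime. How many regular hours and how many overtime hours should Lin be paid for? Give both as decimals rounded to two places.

Regular 37.50 hours, overtime 6.23 hours

Mon: 09:01–18:11 = 9 h 10 min; less 30 min break → 8 h 40 min
Tue: 11:24–20:51 = 9 h 27 min; less 30 min break → 8 h 57 min
Wed: 09:59–19:36 = 9 h 37 min; less 30 min break → 9 h 7 min
Thu: 05:27–15:00 = 9 h 33 min; less 30 min break → 9 h 3 min
Fri: 10:40–19:07 = 8 h 27 min; less 30 min break → 7 h 57 min
Total worked: 43 h 44 min = 43.73 h.
Threshold 37.5 h → overtime 6 h 14 min, regular 37 h 30 min.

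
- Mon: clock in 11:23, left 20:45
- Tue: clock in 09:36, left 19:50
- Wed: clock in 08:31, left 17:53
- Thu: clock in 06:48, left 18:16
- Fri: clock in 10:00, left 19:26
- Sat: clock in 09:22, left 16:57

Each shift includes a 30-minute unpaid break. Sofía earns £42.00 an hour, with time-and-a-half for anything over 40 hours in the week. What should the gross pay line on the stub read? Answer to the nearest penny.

£2590.35

Mon: 11:23–20:45 = 9 h 22 min; less 30 min break → 8 h 52 min
Tue: 09:36–19:50 = 10 h 14 min; less 30 min break → 9 h 44 min
Wed: 08:31–17:53 = 9 h 22 min; less 30 min break → 8 h 52 min
Thu: 06:48–18:16 = 11 h 28 min; less 30 min break → 10 h 58 min
Fri: 10:00–19:26 = 9 h 26 min; less 30 min break → 8 h 56 min
Sat: 09:22–16:57 = 7 h 35 min; less 30 min break → 7 h 5 min
Total worked: 54 h 27 min = 3267 min.
Regular 40 h 0 min = 2400 min at £42.00/h; overtime 14 h 27 min = 867 min at £63.00/h.
Pay = (2400 × £42.00 + 867 × £63.00) ÷ 60 = £2590.35.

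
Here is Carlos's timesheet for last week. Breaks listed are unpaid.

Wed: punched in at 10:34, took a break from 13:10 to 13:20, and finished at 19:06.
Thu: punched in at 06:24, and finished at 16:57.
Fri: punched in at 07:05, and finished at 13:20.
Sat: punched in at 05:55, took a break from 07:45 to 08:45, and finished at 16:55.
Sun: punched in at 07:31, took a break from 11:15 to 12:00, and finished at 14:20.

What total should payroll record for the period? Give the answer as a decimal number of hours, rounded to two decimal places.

41.23 hours

Wed: 10:34–19:06 = 8 h 32 min; less 10 min break → 8 h 22 min
Thu: 06:24–16:57 = 10 h 33 min
Fri: 07:05–13:20 = 6 h 15 min
Sat: 05:55–16:55 = 11 h 0 min; less 60 min break → 10 h 0 min
Sun: 07:31–14:20 = 6 h 49 min; less 45 min break → 6 h 4 min
Total: 8 h 22 min + 10 h 33 min + 6 h 15 min + 10 h 0 min + 6 h 4 min = 41 h 14 min.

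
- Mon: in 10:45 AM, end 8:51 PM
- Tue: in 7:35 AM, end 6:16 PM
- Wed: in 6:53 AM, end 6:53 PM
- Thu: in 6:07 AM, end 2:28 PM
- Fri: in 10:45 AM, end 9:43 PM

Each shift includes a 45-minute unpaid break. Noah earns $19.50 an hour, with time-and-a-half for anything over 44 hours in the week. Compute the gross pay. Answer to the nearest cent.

Mon: 10:45 AM–8:51 PM = 10 h 6 min; less 45 min break → 9 h 21 min
Tue: 7:35 AM–6:16 PM = 10 h 41 min; less 45 min break → 9 h 56 min
Wed: 6:53 AM–6:53 PM = 12 h 0 min; less 45 min break → 11 h 15 min
Thu: 6:07 AM–2:28 PM = 8 h 21 min; less 45 min break → 7 h 36 min
Fri: 10:45 AM–9:43 PM = 10 h 58 min; less 45 min break → 10 h 13 min
Total worked: 48 h 21 min = 2901 min.
Regular 44 h 0 min = 2640 min at $19.50/h; overtime 4 h 21 min = 261 min at $29.25/h.
Pay = (2640 × $19.50 + 261 × $29.25) ÷ 60 = $985.24.

$985.24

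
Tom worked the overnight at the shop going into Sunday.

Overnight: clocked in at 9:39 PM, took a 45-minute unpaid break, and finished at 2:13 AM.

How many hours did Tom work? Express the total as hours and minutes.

3 h 49 min

Overnight: 9:39 PM → midnight = 2 h 21 min; midnight → 2:13 AM = 2 h 13 min; span 4 h 34 min; less 45 min break → 3 h 49 min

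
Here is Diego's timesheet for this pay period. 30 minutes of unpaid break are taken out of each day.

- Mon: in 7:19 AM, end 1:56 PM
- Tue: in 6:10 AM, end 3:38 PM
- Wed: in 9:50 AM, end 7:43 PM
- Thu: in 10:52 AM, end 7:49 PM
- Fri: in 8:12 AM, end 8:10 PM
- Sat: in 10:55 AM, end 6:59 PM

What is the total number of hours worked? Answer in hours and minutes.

Mon: 7:19 AM–1:56 PM = 6 h 37 min; less 30 min break → 6 h 7 min
Tue: 6:10 AM–3:38 PM = 9 h 28 min; less 30 min break → 8 h 58 min
Wed: 9:50 AM–7:43 PM = 9 h 53 min; less 30 min break → 9 h 23 min
Thu: 10:52 AM–7:49 PM = 8 h 57 min; less 30 min break → 8 h 27 min
Fri: 8:12 AM–8:10 PM = 11 h 58 min; less 30 min break → 11 h 28 min
Sat: 10:55 AM–6:59 PM = 8 h 4 min; less 30 min break → 7 h 34 min
Total: 6 h 7 min + 8 h 58 min + 9 h 23 min + 8 h 27 min + 11 h 28 min + 7 h 34 min = 51 h 57 min.

51 h 57 min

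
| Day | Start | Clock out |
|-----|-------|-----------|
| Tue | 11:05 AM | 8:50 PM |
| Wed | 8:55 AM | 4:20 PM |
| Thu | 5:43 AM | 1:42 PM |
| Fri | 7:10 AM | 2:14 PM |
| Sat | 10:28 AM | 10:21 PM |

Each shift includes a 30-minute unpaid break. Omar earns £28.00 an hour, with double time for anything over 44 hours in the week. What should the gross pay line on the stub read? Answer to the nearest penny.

£1164.80

Tue: 11:05 AM–8:50 PM = 9 h 45 min; less 30 min break → 9 h 15 min
Wed: 8:55 AM–4:20 PM = 7 h 25 min; less 30 min break → 6 h 55 min
Thu: 5:43 AM–1:42 PM = 7 h 59 min; less 30 min break → 7 h 29 min
Fri: 7:10 AM–2:14 PM = 7 h 4 min; less 30 min break → 6 h 34 min
Sat: 10:28 AM–10:21 PM = 11 h 53 min; less 30 min break → 11 h 23 min
Total worked: 41 h 36 min = 2496 min.
Regular 41 h 36 min = 2496 min at £28.00/h; overtime 0 h 0 min = 0 min at £56.00/h.
Pay = (2496 × £28.00 + 0 × £56.00) ÷ 60 = £1164.80.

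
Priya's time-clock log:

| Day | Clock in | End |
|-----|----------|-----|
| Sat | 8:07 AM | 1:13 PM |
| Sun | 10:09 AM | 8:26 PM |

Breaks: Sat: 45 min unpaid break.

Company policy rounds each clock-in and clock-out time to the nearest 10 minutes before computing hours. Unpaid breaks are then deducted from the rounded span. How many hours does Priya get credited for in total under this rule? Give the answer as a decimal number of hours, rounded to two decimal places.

14.58 hours

Sat: in 8:07 AM→8:10 AM, out 1:13 PM→1:10 PM; 5 h 0 min − 45 min = 4 h 15 min
Sun: in 10:09 AM→10:10 AM, out 8:26 PM→8:30 PM; 10 h 20 min
Total credited: 14 h 35 min.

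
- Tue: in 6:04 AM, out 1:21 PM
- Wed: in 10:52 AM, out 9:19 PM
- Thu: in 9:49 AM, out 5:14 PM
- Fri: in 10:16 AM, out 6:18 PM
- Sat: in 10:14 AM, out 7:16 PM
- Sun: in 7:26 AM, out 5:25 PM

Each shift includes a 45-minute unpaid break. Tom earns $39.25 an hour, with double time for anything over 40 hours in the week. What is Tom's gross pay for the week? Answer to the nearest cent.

Tue: 6:04 AM–1:21 PM = 7 h 17 min; less 45 min break → 6 h 32 min
Wed: 10:52 AM–9:19 PM = 10 h 27 min; less 45 min break → 9 h 42 min
Thu: 9:49 AM–5:14 PM = 7 h 25 min; less 45 min break → 6 h 40 min
Fri: 10:16 AM–6:18 PM = 8 h 2 min; less 45 min break → 7 h 17 min
Sat: 10:14 AM–7:16 PM = 9 h 2 min; less 45 min break → 8 h 17 min
Sun: 7:26 AM–5:25 PM = 9 h 59 min; less 45 min break → 9 h 14 min
Total worked: 47 h 42 min = 2862 min.
Regular 40 h 0 min = 2400 min at $39.25/h; overtime 7 h 42 min = 462 min at $78.50/h.
Pay = (2400 × $39.25 + 462 × $78.50) ÷ 60 = $2174.45.

$2174.45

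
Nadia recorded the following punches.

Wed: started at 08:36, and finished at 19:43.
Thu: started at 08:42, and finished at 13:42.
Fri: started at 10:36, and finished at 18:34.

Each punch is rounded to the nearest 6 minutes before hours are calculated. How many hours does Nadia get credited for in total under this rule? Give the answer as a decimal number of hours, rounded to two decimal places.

Wed: in 08:36→08:36, out 19:43→19:42; 11 h 6 min
Thu: in 08:42→08:42, out 13:42→13:42; 5 h 0 min
Fri: in 10:36→10:36, out 18:34→18:36; 8 h 0 min
Total credited: 24 h 6 min.

24.10 hours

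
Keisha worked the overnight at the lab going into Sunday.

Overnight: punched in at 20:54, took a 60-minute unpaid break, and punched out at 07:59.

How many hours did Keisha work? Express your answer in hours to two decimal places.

10.08 hours

Overnight: 20:54 → midnight = 3 h 6 min; midnight → 07:59 = 7 h 59 min; span 11 h 5 min; less 60 min break → 10 h 5 min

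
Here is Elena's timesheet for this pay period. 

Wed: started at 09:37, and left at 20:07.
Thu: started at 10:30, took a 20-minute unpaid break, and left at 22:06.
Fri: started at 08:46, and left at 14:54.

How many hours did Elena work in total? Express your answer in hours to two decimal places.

Wed: 09:37–20:07 = 10 h 30 min
Thu: 10:30–22:06 = 11 h 36 min; less 20 min break → 11 h 16 min
Fri: 08:46–14:54 = 6 h 8 min
Total: 10 h 30 min + 11 h 16 min + 6 h 8 min = 27 h 54 min.

27.90 hours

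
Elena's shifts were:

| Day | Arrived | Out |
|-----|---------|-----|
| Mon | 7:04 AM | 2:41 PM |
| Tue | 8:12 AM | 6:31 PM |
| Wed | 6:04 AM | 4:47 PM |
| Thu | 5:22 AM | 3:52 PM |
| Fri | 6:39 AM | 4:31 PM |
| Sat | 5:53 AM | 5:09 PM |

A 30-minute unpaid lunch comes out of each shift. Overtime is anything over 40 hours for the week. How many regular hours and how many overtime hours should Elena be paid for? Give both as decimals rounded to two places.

Mon: 7:04 AM–2:41 PM = 7 h 37 min; less 30 min break → 7 h 7 min
Tue: 8:12 AM–6:31 PM = 10 h 19 min; less 30 min break → 9 h 49 min
Wed: 6:04 AM–4:47 PM = 10 h 43 min; less 30 min break → 10 h 13 min
Thu: 5:22 AM–3:52 PM = 10 h 30 min; less 30 min break → 10 h 0 min
Fri: 6:39 AM–4:31 PM = 9 h 52 min; less 30 min break → 9 h 22 min
Sat: 5:53 AM–5:09 PM = 11 h 16 min; less 30 min break → 10 h 46 min
Total worked: 57 h 17 min = 57.28 h.
Threshold 40 h → overtime 17 h 17 min, regular 40 h 0 min.

Regular 40.00 hours, overtime 17.28 hours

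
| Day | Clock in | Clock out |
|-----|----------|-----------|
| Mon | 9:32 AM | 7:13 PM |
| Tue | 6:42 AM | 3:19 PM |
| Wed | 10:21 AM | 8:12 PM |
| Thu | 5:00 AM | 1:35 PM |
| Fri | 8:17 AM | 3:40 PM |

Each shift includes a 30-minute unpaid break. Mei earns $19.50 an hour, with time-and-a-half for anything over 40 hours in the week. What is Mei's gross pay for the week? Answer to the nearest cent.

Mon: 9:32 AM–7:13 PM = 9 h 41 min; less 30 min break → 9 h 11 min
Tue: 6:42 AM–3:19 PM = 8 h 37 min; less 30 min break → 8 h 7 min
Wed: 10:21 AM–8:12 PM = 9 h 51 min; less 30 min break → 9 h 21 min
Thu: 5:00 AM–1:35 PM = 8 h 35 min; less 30 min break → 8 h 5 min
Fri: 8:17 AM–3:40 PM = 7 h 23 min; less 30 min break → 6 h 53 min
Total worked: 41 h 37 min = 2497 min.
Regular 40 h 0 min = 2400 min at $19.50/h; overtime 1 h 37 min = 97 min at $29.25/h.
Pay = (2400 × $19.50 + 97 × $29.25) ÷ 60 = $827.29.

$827.29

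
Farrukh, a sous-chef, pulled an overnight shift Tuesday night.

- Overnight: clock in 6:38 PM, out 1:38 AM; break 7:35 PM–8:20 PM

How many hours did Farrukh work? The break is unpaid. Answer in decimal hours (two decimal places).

Overnight: 6:38 PM → midnight = 5 h 22 min; midnight → 1:38 AM = 1 h 38 min; span 7 h 0 min; less 45 min break → 6 h 15 min

6.25 hours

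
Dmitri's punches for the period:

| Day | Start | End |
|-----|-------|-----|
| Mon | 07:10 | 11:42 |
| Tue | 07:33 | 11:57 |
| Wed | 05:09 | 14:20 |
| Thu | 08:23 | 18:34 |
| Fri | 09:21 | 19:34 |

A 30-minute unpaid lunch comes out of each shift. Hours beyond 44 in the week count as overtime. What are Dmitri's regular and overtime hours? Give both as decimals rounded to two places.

Mon: 07:10–11:42 = 4 h 32 min; less 30 min break → 4 h 2 min
Tue: 07:33–11:57 = 4 h 24 min; less 30 min break → 3 h 54 min
Wed: 05:09–14:20 = 9 h 11 min; less 30 min break → 8 h 41 min
Thu: 08:23–18:34 = 10 h 11 min; less 30 min break → 9 h 41 min
Fri: 09:21–19:34 = 10 h 13 min; less 30 min break → 9 h 43 min
Total worked: 36 h 1 min = 36.02 h.
Threshold 44 h → overtime 0 h 0 min, regular 36 h 1 min.

Regular 36.02 hours, overtime 0.00 hours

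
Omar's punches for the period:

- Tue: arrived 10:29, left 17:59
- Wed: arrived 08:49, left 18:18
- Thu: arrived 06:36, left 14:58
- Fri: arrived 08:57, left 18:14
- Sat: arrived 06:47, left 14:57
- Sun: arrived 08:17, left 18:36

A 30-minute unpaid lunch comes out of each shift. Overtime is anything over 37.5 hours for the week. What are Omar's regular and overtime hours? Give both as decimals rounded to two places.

Tue: 10:29–17:59 = 7 h 30 min; less 30 min break → 7 h 0 min
Wed: 08:49–18:18 = 9 h 29 min; less 30 min break → 8 h 59 min
Thu: 06:36–14:58 = 8 h 22 min; less 30 min break → 7 h 52 min
Fri: 08:57–18:14 = 9 h 17 min; less 30 min break → 8 h 47 min
Sat: 06:47–14:57 = 8 h 10 min; less 30 min break → 7 h 40 min
Sun: 08:17–18:36 = 10 h 19 min; less 30 min break → 9 h 49 min
Total worked: 50 h 7 min = 50.12 h.
Threshold 37.5 h → overtime 12 h 37 min, regular 37 h 30 min.

Regular 37.50 hours, overtime 12.62 hours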